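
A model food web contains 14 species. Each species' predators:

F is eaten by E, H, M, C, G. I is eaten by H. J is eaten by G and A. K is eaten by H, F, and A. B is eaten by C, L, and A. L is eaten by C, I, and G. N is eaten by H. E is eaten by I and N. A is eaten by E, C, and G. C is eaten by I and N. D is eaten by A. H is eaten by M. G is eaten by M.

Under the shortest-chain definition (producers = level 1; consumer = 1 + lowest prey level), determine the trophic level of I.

Trophic level 3

B is a producer → level 1.
L eats B → level 2.
I eats L → level 3.
No prey of I is below level 2, so 3 is the minimum.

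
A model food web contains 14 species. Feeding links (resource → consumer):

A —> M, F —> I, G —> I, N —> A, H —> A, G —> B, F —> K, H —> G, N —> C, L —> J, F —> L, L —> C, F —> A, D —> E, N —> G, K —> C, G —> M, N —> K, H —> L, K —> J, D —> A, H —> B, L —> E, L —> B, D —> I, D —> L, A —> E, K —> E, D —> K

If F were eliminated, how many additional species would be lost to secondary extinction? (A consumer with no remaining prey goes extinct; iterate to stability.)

Remove F.
Every predator of it retains at least one other prey: L still has D, H; K still has N, D; A still has N, D, H; I still has D, G.
No consumer loses all prey, so no secondary extinctions occur.

0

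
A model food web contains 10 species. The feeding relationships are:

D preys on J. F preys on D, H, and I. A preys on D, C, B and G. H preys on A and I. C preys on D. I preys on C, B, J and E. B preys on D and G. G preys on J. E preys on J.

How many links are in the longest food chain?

5 links

One longest chain: J → D → B → I → H → F.
It has 6 species and 5 links.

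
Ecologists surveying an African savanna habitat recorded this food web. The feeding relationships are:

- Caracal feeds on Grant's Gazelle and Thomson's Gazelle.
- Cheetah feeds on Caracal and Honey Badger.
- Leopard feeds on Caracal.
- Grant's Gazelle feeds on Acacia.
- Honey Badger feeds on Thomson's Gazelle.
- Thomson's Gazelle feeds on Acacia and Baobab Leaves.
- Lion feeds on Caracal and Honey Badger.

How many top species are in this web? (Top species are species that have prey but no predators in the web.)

Top species (has prey, but nothing eats it): Cheetah, Leopard, Lion.
Count: 3.

3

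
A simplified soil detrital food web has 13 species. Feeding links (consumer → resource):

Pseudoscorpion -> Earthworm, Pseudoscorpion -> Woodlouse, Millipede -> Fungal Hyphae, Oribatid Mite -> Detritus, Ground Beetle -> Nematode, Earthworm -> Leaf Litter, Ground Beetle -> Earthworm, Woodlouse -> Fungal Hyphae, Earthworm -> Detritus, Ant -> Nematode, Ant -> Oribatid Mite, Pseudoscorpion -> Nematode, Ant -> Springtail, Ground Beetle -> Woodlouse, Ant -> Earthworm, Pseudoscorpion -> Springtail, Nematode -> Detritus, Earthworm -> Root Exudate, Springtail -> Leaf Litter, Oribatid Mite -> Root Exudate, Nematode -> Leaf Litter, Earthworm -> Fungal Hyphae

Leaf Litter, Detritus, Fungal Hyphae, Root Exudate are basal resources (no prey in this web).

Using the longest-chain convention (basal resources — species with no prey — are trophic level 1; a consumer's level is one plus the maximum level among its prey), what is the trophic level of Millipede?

Trophic level 2

Fungal Hyphae has no prey (basal) → level 1.
Millipede eats Fungal Hyphae → level 2.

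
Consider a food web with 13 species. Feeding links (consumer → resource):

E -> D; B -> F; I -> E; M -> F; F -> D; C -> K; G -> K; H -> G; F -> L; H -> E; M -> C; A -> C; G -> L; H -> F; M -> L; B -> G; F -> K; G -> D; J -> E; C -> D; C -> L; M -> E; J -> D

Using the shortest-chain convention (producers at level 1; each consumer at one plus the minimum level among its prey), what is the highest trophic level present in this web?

3

Producers (level 1): D, K, L.
Following each consumer down to its lowest-level prey: D → F → B (levels 1 through 3).
All prey of B (F 2, G 2) are at level 2 or above, so B is at level 1 + 2 = 3.
Every consumer has at least one prey at level 2 or below, so none exceeds level 3.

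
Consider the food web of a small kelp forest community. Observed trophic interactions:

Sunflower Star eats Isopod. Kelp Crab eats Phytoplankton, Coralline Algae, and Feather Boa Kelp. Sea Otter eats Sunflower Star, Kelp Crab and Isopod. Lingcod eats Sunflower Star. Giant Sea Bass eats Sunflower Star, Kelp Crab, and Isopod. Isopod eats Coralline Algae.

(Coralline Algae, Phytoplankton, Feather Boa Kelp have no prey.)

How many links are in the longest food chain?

3 links

One longest chain: Coralline Algae → Isopod → Sunflower Star → Giant Sea Bass.
It has 4 species and 3 links.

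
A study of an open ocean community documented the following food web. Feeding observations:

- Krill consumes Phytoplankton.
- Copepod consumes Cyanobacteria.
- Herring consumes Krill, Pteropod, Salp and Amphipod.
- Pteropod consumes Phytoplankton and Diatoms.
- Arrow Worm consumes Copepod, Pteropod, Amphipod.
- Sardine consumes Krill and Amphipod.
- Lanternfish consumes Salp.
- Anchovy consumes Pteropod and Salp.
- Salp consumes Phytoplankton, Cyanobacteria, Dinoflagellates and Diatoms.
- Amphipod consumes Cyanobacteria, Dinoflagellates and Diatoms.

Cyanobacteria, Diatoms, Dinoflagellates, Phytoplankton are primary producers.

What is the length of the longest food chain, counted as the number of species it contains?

One longest chain: Cyanobacteria → Salp → Herring.
It has 3 species and 2 links.

3 species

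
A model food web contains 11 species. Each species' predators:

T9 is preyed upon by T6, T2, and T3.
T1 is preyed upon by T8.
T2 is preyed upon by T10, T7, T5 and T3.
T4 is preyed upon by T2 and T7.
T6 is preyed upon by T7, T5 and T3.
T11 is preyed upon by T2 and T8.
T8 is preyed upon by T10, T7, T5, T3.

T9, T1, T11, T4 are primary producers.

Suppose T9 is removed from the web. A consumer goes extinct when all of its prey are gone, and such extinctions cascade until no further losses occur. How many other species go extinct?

Remove T9.
Round 1: T6 (all prey gone) → extinct.
No further losses. Total secondary extinctions: 1.

1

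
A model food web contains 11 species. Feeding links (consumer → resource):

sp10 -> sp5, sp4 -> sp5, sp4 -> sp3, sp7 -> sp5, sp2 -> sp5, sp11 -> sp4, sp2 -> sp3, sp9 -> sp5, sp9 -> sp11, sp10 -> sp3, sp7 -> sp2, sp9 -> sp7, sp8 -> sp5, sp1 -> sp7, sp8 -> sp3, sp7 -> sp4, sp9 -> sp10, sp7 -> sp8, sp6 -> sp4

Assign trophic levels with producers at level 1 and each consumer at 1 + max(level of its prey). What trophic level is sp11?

Trophic level 3

sp5 is a producer → level 1.
sp4 eats sp5 (level 1); other prey at levels: sp3 1 → level 2.
sp11 eats sp4 → level 3.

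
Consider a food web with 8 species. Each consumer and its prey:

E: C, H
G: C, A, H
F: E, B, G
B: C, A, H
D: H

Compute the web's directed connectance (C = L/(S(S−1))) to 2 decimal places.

The web has S = 8 species and L = 12 feeding links.
C = L / (S(S−1)) = 12 / 56 = 0.2143 ≈ 0.21.

C = 0.21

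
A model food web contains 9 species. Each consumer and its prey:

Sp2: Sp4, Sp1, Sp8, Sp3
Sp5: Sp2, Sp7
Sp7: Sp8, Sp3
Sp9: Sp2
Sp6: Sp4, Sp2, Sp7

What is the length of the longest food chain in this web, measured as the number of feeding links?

One longest chain: Sp4 → Sp2 → Sp6.
It has 3 species and 2 links.

2 links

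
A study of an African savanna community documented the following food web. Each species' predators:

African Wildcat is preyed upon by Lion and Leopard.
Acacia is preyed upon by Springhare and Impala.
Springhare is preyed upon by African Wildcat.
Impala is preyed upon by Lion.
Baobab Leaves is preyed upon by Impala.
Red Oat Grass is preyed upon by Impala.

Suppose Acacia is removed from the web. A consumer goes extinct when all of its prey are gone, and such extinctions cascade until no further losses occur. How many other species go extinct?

3

Remove Acacia.
Round 1: Springhare (all prey gone) → extinct.
Round 2: African Wildcat (all prey gone) → extinct.
Round 3: Leopard (all prey gone) → extinct.
No further losses. Total secondary extinctions: 3.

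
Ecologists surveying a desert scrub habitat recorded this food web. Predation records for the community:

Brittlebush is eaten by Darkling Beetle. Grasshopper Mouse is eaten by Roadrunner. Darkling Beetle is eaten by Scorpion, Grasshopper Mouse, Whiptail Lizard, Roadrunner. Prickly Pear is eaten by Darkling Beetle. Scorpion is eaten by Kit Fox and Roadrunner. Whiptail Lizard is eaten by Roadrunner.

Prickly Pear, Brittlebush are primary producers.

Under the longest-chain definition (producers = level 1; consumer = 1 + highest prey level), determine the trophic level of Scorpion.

Trophic level 3

Prickly Pear is a producer → level 1.
Darkling Beetle eats Prickly Pear (level 1); other prey at levels: Brittlebush 1 → level 2.
Scorpion eats Darkling Beetle → level 3.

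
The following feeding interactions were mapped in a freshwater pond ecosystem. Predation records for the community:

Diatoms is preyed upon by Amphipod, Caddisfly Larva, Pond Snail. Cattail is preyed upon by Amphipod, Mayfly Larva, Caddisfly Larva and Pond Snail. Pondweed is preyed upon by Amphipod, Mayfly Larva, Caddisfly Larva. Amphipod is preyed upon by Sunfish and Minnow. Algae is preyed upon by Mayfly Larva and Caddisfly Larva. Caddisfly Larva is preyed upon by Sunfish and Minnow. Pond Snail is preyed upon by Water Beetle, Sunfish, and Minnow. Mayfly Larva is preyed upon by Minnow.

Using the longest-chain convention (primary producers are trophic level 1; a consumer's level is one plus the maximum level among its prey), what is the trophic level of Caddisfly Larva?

Algae is a producer → level 1.
Caddisfly Larva eats Algae (level 1); other prey at levels: Pondweed 1, Cattail 1, Diatoms 1 → level 2.

Trophic level 2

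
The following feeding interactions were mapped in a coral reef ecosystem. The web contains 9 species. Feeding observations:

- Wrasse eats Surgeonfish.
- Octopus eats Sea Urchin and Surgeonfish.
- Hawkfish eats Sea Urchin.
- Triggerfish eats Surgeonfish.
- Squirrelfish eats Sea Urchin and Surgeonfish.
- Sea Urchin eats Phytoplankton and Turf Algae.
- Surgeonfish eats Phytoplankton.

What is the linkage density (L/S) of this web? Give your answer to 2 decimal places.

There are L = 10 links among S = 9 species.
L/S = 10/9 = 1.1111 ≈ 1.11.

L/S = 1.11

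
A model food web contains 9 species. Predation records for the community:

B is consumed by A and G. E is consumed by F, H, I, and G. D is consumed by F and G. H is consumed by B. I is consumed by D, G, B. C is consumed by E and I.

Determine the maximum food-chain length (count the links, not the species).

One longest chain: C → E → H → B → A.
It has 5 species and 4 links.

4 links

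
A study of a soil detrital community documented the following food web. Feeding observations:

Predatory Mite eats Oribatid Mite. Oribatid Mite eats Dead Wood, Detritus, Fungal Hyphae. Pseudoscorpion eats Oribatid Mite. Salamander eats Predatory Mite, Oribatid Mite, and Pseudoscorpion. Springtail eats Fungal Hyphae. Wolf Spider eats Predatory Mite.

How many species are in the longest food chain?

4 species

One longest chain: Dead Wood → Oribatid Mite → Pseudoscorpion → Salamander.
It has 4 species and 3 links.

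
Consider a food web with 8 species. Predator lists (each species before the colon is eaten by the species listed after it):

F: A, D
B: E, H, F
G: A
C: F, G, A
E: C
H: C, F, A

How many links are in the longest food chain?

One longest chain: B → E → C → F → A.
It has 5 species and 4 links.

4 links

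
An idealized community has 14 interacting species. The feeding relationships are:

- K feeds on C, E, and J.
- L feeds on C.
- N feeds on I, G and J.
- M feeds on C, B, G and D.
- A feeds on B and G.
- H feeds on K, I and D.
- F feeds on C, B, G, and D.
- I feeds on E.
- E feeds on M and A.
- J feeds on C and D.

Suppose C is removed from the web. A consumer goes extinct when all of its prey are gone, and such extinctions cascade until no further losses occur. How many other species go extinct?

1

Remove C.
Round 1: L (all prey gone) → extinct.
No further losses. Total secondary extinctions: 1.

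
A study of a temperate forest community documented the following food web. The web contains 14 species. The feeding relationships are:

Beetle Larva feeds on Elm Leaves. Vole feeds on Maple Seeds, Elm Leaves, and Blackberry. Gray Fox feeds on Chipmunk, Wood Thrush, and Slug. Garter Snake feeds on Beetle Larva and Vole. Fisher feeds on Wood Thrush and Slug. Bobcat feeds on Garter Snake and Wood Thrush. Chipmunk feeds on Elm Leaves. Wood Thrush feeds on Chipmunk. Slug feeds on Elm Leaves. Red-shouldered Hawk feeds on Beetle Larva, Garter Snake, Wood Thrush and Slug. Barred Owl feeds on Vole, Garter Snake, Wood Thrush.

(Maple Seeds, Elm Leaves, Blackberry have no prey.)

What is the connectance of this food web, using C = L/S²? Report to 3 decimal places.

The web has S = 14 species and L = 23 feeding links.
C = L / S² = 23 / 196 = 0.1173 ≈ 0.117.

C = 0.117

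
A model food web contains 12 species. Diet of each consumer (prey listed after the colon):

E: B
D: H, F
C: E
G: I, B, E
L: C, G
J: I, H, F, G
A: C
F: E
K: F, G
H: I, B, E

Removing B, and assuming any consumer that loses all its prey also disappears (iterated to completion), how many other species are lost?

Remove B.
Round 1: E (all prey gone) → extinct.
Round 2: C (all prey gone), F (all prey gone) → extinct.
Round 3: A (all prey gone) → extinct.
No further losses. Total secondary extinctions: 4.

4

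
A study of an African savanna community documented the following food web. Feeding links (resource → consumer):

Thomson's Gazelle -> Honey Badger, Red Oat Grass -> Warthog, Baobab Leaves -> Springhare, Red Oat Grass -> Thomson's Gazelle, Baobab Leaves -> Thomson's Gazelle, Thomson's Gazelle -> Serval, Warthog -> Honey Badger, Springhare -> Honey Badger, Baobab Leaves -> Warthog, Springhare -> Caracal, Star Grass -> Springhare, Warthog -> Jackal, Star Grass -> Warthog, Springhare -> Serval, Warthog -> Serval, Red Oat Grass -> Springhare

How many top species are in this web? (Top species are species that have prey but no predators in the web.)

Top species (has prey, but nothing eats it): Serval, Jackal, Caracal, Honey Badger.
Count: 4.

4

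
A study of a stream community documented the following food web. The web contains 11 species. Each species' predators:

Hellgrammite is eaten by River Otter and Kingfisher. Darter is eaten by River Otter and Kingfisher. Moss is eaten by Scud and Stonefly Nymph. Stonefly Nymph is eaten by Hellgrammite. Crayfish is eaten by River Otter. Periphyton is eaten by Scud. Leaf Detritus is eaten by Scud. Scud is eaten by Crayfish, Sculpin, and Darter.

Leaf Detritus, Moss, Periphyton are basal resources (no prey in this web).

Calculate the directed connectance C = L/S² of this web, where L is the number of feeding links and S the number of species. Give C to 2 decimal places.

The web has S = 11 species and L = 13 feeding links.
C = L / S² = 13 / 121 = 0.1074 ≈ 0.11.

C = 0.11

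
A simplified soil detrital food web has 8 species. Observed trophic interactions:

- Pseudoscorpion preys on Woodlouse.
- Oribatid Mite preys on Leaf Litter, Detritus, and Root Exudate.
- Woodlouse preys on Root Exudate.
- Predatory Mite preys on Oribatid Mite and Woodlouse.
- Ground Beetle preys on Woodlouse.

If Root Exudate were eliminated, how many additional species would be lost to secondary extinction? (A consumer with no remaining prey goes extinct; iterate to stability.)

3

Remove Root Exudate.
Round 1: Woodlouse (all prey gone) → extinct.
Round 2: Pseudoscorpion (all prey gone), Ground Beetle (all prey gone) → extinct.
No further losses. Total secondary extinctions: 3.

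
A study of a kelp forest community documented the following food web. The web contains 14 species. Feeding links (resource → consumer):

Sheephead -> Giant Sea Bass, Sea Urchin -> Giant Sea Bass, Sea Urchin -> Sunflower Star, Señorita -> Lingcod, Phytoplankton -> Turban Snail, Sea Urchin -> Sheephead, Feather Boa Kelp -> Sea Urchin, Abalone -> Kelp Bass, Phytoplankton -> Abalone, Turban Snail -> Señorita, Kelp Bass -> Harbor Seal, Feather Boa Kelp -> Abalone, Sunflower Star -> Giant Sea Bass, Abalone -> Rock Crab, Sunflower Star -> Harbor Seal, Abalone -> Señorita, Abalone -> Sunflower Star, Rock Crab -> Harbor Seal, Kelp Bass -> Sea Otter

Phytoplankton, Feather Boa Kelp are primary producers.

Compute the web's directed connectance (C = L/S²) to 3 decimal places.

C = 0.097

The web has S = 14 species and L = 19 feeding links.
C = L / S² = 19 / 196 = 0.0969 ≈ 0.097.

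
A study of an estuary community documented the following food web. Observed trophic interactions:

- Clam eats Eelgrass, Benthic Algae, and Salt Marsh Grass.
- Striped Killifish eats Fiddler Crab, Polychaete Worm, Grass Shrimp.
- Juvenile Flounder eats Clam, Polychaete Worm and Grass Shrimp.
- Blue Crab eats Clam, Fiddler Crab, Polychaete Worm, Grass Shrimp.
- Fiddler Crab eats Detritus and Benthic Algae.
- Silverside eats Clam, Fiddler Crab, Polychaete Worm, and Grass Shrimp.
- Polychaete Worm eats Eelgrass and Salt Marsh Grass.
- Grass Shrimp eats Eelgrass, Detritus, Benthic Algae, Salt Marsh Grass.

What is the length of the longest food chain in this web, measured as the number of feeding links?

2 links

One longest chain: Benthic Algae → Clam → Silverside.
It has 3 species and 2 links.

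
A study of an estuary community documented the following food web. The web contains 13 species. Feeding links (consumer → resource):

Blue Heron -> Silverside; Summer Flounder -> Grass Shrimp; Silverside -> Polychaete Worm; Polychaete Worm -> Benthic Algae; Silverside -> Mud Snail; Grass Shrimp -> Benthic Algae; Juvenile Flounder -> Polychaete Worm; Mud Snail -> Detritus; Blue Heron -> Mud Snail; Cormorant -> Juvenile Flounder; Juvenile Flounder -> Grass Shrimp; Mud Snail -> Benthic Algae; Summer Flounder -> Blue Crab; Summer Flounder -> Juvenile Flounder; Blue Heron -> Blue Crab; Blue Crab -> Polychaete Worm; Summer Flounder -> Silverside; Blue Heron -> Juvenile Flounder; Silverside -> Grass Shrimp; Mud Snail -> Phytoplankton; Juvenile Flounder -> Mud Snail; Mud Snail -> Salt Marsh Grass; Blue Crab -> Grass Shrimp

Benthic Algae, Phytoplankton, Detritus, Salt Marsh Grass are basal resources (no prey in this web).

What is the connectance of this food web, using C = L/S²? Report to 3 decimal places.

The web has S = 13 species and L = 23 feeding links.
C = L / S² = 23 / 169 = 0.1361 ≈ 0.136.

C = 0.136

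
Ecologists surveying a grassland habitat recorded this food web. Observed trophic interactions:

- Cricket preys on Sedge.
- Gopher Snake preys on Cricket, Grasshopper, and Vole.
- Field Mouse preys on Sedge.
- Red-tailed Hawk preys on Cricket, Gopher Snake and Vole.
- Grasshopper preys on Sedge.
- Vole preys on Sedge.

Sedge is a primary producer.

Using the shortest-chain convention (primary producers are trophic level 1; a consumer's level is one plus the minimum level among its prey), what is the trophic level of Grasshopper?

Sedge is a producer → level 1.
Grasshopper eats Sedge → level 2.

Trophic level 2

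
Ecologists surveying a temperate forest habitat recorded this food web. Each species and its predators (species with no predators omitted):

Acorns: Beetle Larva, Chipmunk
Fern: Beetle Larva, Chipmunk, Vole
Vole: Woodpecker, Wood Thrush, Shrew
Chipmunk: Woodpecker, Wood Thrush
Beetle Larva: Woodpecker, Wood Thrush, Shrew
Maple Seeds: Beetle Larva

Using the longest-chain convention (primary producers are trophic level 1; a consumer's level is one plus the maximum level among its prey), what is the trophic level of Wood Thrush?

Trophic level 3

Fern is a producer → level 1.
Beetle Larva eats Fern (level 1); other prey at levels: Acorns 1, Maple Seeds 1 → level 2.
Wood Thrush eats Beetle Larva (level 2); other prey at levels: Chipmunk 2, Vole 2 → level 3.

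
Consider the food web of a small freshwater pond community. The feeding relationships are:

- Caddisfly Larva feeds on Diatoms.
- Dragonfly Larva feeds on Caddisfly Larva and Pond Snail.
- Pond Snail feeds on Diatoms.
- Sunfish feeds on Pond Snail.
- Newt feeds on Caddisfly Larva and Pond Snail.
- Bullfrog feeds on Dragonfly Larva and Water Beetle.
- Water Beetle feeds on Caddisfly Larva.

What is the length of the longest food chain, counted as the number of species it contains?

One longest chain: Diatoms → Caddisfly Larva → Water Beetle → Bullfrog.
It has 4 species and 3 links.

4 species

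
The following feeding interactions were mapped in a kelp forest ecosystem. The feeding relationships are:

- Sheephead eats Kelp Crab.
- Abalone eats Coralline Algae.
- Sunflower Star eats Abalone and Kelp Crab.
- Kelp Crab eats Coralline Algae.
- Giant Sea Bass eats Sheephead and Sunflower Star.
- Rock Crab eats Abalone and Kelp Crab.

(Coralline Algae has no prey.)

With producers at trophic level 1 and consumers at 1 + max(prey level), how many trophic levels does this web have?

4

Producers (level 1): Coralline Algae.
Coralline Algae → Kelp Crab → Sheephead → Giant Sea Bass gives Giant Sea Bass level 4.
No species has a prey at level 4, so no species reaches level 5.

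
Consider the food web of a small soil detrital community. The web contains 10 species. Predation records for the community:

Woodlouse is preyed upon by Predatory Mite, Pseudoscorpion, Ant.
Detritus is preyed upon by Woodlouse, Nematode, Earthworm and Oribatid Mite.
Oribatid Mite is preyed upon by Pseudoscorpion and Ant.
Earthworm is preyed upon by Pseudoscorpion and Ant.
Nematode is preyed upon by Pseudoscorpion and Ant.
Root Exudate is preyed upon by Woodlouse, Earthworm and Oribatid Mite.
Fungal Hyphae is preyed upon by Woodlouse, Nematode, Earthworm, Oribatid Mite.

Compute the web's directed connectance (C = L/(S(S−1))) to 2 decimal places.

The web has S = 10 species and L = 20 feeding links.
C = L / (S(S−1)) = 20 / 90 = 0.2222 ≈ 0.22.

C = 0.22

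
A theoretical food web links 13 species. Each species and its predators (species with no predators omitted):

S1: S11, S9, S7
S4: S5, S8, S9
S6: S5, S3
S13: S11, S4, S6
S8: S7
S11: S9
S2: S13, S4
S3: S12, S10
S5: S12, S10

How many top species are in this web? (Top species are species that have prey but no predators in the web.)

Top species (has prey, but nothing eats it): S9, S12, S7, S10.
Count: 4.

4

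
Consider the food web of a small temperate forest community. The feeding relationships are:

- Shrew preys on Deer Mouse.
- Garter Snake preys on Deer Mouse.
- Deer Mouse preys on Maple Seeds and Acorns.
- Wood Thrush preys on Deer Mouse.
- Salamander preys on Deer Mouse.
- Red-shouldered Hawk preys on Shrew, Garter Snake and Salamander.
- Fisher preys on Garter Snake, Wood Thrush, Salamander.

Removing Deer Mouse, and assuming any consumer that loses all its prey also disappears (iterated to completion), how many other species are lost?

Remove Deer Mouse.
Round 1: Wood Thrush (all prey gone), Salamander (all prey gone), Shrew (all prey gone), Garter Snake (all prey gone) → extinct.
Round 2: Fisher (all prey gone), Red-shouldered Hawk (all prey gone) → extinct.
No further losses. Total secondary extinctions: 6.

6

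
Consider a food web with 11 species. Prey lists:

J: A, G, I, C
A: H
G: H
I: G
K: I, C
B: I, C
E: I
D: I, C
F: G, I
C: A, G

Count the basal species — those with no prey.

Basal species (no prey listed): H.
Count: 1.

1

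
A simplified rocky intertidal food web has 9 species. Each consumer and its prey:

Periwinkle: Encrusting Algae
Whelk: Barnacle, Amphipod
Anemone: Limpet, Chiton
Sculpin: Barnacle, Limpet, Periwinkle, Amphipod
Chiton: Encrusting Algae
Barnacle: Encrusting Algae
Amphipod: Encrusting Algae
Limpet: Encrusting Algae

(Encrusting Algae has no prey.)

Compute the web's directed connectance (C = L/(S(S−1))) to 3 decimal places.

The web has S = 9 species and L = 13 feeding links.
C = L / (S(S−1)) = 13 / 72 = 0.1806 ≈ 0.181.

C = 0.181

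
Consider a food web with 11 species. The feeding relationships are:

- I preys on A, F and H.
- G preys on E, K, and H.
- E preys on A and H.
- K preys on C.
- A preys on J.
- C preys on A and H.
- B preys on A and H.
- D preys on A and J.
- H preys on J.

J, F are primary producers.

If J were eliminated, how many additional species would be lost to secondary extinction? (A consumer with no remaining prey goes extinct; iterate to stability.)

8

Remove J.
Round 1: H (all prey gone), A (all prey gone) → extinct.
Round 2: E (all prey gone), B (all prey gone), D (all prey gone), C (all prey gone) → extinct.
Round 3: K (all prey gone) → extinct.
Round 4: G (all prey gone) → extinct.
No further losses. Total secondary extinctions: 8.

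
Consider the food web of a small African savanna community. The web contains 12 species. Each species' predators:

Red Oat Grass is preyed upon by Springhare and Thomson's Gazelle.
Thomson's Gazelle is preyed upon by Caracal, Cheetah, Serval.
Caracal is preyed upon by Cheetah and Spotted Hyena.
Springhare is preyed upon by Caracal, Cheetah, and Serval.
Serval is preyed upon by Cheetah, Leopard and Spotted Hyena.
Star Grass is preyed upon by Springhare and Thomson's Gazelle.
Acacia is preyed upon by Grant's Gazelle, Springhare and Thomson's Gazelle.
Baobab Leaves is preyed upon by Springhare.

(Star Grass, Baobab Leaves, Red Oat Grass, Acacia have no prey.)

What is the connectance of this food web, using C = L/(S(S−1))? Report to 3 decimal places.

The web has S = 12 species and L = 19 feeding links.
C = L / (S(S−1)) = 19 / 132 = 0.1439 ≈ 0.144.

C = 0.144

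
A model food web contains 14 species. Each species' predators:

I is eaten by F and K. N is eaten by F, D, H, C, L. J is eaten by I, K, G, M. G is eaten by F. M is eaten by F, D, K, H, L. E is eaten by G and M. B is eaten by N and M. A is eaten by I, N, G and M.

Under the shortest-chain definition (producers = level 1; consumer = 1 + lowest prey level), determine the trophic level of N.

Trophic level 2

B is a producer → level 1.
N eats B → level 2.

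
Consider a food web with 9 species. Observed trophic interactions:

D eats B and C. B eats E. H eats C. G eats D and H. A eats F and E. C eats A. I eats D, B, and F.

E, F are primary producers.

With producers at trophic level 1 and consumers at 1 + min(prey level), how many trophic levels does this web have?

Producers (level 1): E, F.
Following each consumer down to its lowest-level prey: E → B → D → G (levels 1 through 4).
All prey of G (D 3, H 4) are at level 3 or above, so G is at level 1 + 3 = 4.
Every consumer has at least one prey at level 3 or below, so none exceeds level 4.

4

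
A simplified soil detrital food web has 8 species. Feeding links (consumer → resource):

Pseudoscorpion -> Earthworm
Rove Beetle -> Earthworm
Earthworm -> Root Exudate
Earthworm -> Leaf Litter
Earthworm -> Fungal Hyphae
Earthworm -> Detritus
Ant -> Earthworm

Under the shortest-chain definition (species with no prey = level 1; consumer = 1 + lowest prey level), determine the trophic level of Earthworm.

Root Exudate has no prey (basal) → level 1.
Earthworm eats Root Exudate → level 2.

Trophic level 2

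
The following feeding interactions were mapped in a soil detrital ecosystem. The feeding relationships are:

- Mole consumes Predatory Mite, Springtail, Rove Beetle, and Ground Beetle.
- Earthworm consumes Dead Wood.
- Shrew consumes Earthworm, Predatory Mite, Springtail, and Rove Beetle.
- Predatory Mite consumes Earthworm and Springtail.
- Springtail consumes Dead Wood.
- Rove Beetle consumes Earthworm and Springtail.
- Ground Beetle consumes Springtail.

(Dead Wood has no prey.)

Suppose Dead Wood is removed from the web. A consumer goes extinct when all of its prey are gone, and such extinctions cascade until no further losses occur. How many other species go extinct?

7

Remove Dead Wood.
Round 1: Earthworm (all prey gone), Springtail (all prey gone) → extinct.
Round 2: Ground Beetle (all prey gone), Rove Beetle (all prey gone), Predatory Mite (all prey gone) → extinct.
Round 3: Shrew (all prey gone), Mole (all prey gone) → extinct.
No further losses. Total secondary extinctions: 7.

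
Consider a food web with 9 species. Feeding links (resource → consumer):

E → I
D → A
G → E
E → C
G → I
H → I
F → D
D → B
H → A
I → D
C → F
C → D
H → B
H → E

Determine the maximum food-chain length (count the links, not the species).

One longest chain: H → E → C → F → D → A.
It has 6 species and 5 links.

5 links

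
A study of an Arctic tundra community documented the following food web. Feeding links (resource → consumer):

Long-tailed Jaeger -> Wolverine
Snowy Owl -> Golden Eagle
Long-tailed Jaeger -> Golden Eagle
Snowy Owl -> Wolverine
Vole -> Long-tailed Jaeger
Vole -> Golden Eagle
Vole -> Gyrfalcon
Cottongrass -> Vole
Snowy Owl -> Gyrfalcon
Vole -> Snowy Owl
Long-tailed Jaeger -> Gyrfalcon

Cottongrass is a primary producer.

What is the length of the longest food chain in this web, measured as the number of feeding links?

3 links

One longest chain: Cottongrass → Vole → Snowy Owl → Wolverine.
It has 4 species and 3 links.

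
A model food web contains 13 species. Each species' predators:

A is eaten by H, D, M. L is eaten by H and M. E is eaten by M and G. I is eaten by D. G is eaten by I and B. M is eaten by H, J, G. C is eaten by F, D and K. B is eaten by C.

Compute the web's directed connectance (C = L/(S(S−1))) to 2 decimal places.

The web has S = 13 species and L = 17 feeding links.
C = L / (S(S−1)) = 17 / 156 = 0.1090 ≈ 0.11.

C = 0.11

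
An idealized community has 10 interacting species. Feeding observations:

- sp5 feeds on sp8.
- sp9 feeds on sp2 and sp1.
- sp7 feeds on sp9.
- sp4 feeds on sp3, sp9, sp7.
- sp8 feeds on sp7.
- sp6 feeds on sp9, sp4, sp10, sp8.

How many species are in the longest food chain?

5 species

One longest chain: sp2 → sp9 → sp7 → sp8 → sp5.
It has 5 species and 4 links.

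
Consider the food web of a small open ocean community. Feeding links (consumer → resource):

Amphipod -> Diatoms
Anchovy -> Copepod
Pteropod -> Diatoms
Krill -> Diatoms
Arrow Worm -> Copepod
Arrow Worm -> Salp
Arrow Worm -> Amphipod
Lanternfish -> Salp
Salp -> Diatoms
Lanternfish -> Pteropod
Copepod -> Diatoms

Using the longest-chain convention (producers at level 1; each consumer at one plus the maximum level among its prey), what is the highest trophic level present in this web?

Producers (level 1): Diatoms.
Diatoms → Salp → Lanternfish gives Lanternfish level 3.
No species has a prey at level 3, so no species reaches level 4.

3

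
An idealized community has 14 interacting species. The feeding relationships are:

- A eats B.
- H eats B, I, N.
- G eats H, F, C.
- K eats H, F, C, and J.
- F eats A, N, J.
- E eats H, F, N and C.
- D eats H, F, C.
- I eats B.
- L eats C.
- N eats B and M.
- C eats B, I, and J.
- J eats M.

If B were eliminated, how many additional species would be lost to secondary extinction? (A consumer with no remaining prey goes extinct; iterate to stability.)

2

Remove B.
Round 1: I (all prey gone), A (all prey gone) → extinct.
No further losses. Total secondary extinctions: 2.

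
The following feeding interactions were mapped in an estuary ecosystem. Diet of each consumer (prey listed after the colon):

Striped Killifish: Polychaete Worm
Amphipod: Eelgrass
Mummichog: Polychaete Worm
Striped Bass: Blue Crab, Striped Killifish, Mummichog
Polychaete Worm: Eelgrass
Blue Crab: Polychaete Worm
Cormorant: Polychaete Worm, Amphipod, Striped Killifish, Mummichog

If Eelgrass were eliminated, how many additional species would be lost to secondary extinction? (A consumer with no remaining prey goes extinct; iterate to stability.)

7

Remove Eelgrass.
Round 1: Polychaete Worm (all prey gone), Amphipod (all prey gone) → extinct.
Round 2: Blue Crab (all prey gone), Striped Killifish (all prey gone), Mummichog (all prey gone) → extinct.
Round 3: Cormorant (all prey gone), Striped Bass (all prey gone) → extinct.
No further losses. Total secondary extinctions: 7.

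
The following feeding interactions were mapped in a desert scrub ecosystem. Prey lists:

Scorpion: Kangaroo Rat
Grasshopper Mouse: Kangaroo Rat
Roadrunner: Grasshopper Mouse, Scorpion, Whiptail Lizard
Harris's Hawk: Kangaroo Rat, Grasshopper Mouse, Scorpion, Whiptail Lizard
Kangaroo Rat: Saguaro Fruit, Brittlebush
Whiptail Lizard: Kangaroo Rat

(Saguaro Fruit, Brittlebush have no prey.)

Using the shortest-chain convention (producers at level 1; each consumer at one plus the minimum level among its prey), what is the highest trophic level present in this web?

4

Producers (level 1): Saguaro Fruit, Brittlebush.
Following each consumer down to its lowest-level prey: Saguaro Fruit → Kangaroo Rat → Grasshopper Mouse → Roadrunner (levels 1 through 4).
All prey of Roadrunner (Grasshopper Mouse 3, Scorpion 3, Whiptail Lizard 3) are at level 3 or above, so Roadrunner is at level 1 + 3 = 4.
Every consumer has at least one prey at level 3 or below, so none exceeds level 4.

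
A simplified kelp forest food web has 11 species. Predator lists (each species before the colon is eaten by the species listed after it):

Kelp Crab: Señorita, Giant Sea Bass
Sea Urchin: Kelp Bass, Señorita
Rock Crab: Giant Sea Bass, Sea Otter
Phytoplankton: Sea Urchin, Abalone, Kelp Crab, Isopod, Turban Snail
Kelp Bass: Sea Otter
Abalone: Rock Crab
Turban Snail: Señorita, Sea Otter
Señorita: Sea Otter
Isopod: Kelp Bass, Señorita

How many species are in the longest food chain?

4 species

One longest chain: Phytoplankton → Abalone → Rock Crab → Giant Sea Bass.
It has 4 species and 3 links.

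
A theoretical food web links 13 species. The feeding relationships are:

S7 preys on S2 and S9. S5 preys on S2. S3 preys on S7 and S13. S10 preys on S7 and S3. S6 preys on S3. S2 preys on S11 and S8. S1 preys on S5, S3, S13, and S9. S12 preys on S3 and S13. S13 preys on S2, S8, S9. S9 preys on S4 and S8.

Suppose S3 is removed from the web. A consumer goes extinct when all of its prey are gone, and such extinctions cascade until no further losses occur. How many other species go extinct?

1

Remove S3.
Round 1: S6 (all prey gone) → extinct.
No further losses. Total secondary extinctions: 1.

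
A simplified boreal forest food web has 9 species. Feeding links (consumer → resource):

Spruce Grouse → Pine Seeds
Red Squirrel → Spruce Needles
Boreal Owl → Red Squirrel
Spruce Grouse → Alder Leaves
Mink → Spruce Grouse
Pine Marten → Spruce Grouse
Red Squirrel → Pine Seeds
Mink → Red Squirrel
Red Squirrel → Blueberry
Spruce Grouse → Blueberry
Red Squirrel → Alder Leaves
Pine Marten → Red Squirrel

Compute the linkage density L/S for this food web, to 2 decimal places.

There are L = 12 links among S = 9 species.
L/S = 12/9 = 1.3333 ≈ 1.33.

L/S = 1.33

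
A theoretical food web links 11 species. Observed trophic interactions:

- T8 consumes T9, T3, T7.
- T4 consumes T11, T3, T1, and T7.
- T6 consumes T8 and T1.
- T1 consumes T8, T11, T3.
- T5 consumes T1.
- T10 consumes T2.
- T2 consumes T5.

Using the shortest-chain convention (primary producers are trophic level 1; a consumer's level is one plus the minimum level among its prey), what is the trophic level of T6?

Trophic level 3

T9 is a producer → level 1.
T8 eats T9 → level 2.
T6 eats T8 → level 3.
No prey of T6 is below level 2, so 3 is the minimum.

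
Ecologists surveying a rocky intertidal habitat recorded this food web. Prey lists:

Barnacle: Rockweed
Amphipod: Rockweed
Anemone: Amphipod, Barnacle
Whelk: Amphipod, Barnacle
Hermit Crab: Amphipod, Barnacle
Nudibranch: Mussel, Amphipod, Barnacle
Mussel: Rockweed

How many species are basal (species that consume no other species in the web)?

1

Basal species (no prey listed): Rockweed.
Count: 1.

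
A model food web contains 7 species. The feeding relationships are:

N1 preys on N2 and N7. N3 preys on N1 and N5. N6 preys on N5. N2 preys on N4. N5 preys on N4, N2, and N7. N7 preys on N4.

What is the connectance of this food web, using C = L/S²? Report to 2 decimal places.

C = 0.20

The web has S = 7 species and L = 10 feeding links.
C = L / S² = 10 / 49 = 0.2041 ≈ 0.20.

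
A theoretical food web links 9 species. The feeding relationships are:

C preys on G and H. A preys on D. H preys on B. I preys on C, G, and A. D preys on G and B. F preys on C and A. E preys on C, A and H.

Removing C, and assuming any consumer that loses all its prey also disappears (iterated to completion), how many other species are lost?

0

Remove C.
Every predator of it retains at least one other prey: F still has A; I still has G, A; E still has H, A.
No consumer loses all prey, so no secondary extinctions occur.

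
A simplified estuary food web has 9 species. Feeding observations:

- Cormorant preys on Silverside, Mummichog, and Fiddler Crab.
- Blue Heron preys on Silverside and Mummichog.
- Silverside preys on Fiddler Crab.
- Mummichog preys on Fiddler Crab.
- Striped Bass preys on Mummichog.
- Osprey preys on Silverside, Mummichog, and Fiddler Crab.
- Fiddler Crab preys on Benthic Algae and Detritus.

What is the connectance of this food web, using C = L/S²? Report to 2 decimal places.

The web has S = 9 species and L = 13 feeding links.
C = L / S² = 13 / 81 = 0.1605 ≈ 0.16.

C = 0.16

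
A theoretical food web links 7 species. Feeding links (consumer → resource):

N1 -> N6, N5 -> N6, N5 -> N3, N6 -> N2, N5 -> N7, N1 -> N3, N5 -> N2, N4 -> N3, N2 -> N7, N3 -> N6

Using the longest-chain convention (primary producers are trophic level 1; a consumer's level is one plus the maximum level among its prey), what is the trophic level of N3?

N7 is a producer → level 1.
N2 eats N7 → level 2.
N6 eats N2 → level 3.
N3 eats N6 → level 4.

Trophic level 4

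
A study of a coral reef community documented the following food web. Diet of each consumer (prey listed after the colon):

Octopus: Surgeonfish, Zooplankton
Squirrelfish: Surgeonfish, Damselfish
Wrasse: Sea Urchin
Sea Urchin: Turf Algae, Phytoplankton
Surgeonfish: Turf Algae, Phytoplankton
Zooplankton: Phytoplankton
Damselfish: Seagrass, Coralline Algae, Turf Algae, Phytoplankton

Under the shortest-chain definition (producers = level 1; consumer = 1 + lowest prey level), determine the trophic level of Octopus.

Turf Algae is a producer → level 1.
Surgeonfish eats Turf Algae → level 2.
Octopus eats Surgeonfish → level 3.
No prey of Octopus is below level 2, so 3 is the minimum.

Trophic level 3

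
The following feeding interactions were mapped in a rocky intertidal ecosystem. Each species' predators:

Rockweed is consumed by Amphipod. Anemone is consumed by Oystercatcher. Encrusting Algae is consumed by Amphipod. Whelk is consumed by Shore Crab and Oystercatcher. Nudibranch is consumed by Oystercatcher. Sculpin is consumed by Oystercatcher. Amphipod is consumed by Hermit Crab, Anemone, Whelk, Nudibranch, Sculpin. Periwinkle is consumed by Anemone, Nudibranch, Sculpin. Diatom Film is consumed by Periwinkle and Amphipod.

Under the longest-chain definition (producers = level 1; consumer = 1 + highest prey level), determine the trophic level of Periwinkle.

Trophic level 2

Diatom Film is a producer → level 1.
Periwinkle eats Diatom Film → level 2.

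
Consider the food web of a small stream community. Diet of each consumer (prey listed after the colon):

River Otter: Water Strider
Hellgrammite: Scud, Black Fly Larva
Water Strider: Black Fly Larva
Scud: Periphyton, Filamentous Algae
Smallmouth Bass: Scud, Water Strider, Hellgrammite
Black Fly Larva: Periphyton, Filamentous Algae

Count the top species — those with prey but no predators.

Top species (has prey, but nothing eats it): Smallmouth Bass, River Otter.
Count: 2.

2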